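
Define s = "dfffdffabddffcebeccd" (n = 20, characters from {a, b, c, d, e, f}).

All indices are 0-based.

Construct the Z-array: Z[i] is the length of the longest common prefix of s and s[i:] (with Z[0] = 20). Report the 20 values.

[20, 0, 0, 0, 3, 0, 0, 0, 0, 1, 3, 0, 0, 0, 0, 0, 0, 0, 0, 1]

Z[0]=20
i=1: fresh scan; Z[1]=0
i=2: fresh scan; Z[2]=0
i=3: fresh scan; Z[3]=0
i=4: fresh scan; Z[4]=3 extend→box=[4,7)
i=5: min(r-i=2, Z[1]=0)=0; Z[5]=0
i=6: min(r-i=1, Z[2]=0)=0; Z[6]=0
i=7: fresh scan; Z[7]=0
i=8: fresh scan; Z[8]=0
i=9: fresh scan; Z[9]=1 extend→box=[9,10)
i=10: fresh scan; Z[10]=3 extend→box=[10,13)
i=11: min(r-i=2, Z[1]=0)=0; Z[11]=0
i=12: min(r-i=1, Z[2]=0)=0; Z[12]=0
i=13: fresh scan; Z[13]=0
i=14: fresh scan; Z[14]=0
i=15: fresh scan; Z[15]=0
i=16: fresh scan; Z[16]=0
i=17: fresh scan; Z[17]=0
i=18: fresh scan; Z[18]=0
i=19: fresh scan; Z[19]=1 extend→box=[19,20)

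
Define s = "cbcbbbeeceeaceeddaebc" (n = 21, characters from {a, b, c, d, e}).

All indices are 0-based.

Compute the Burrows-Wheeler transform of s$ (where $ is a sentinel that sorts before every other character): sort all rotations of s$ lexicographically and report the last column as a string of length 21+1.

rank  rotation                last
    0  $cbcbbbeeceeaceeddaebc  c
    1  aceeddaebc$cbcbbbeecee  e
    2  aebc$cbcbbbeeceeaceedd  d
    3  bbbeeceeaceeddaebc$cbc  c
    4  bbeeceeaceeddaebc$cbcb  b
    5  bc$cbcbbbeeceeaceeddae  e
    6  bcbbbeeceeaceeddaebc$c  c
    7  beeceeaceeddaebc$cbcbb  b
    8  c$cbcbbbeeceeaceeddaeb  b
    9  cbbbeeceeaceeddaebc$cb  b
   10  cbcbbbeeceeaceeddaebc$  $
   11  ceeaceeddaebc$cbcbbbee  e
   12  ceeddaebc$cbcbbbeeceea  a
   13  daebc$cbcbbbeeceeaceed  d
   14  ddaebc$cbcbbbeeceeacee  e
   15  eaceeddaebc$cbcbbbeece  e
   16  ebc$cbcbbbeeceeaceedda  a
   17  eceeaceeddaebc$cbcbbbe  e
   18  eddaebc$cbcbbbeeceeace  e
   19  eeaceeddaebc$cbcbbbeec  c
   20  eeceeaceeddaebc$cbcbbb  b
   21  eeddaebc$cbcbbbeeceeac  c

cedcbecbbb$eadeeaeecbc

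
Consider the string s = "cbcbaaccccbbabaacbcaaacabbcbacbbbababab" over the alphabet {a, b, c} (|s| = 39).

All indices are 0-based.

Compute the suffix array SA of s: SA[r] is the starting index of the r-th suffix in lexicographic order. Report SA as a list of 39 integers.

sorted suffixes:
  #0 SA[0]=19  'aaacabbcbacbbbababab'
  #1 SA[1]=20  'aacabbcbacbbbababab'
  #2 SA[2]=14  'aacbcaaacabbcbacbbbababab'
  #3 SA[3]=4  'aaccccbbabaacbcaaacabbcbacbbbababab'
  #4 SA[4]=37  'ab'
  #5 SA[5]=12  'abaacbcaaacabbcbacbbbababab'
  #6 SA[6]=35  'abab'
  #7 SA[7]=33  'ababab'
  #8 SA[8]=23  'abbcbacbbbababab'
  #9 SA[9]=21  'acabbcbacbbbababab'
  #10 SA[10]=28  'acbbbababab'
  #11 SA[11]=15  'acbcaaacabbcbacbbbababab'
  #12 SA[12]=5  'accccbbabaacbcaaacabbcbacbbbababab'
  #13 SA[13]=38  'b'
  #14 SA[14]=13  'baacbcaaacabbcbacbbbababab'
  #15 SA[15]=3  'baaccccbbabaacbcaaacabbcbacbbbababab'
  #16 SA[16]=36  'bab'
  #17 SA[17]=11  'babaacbcaaacabbcbacbbbababab'
  #18 SA[18]=34  'babab'
  #19 SA[19]=32  'bababab'
  #20 SA[20]=27  'bacbbbababab'
  #21 SA[21]=10  'bbabaacbcaaacabbcbacbbbababab'
  #22 SA[22]=31  'bbababab'
  #23 SA[23]=30  'bbbababab'
  #24 SA[24]=24  'bbcbacbbbababab'
  #25 SA[25]=17  'bcaaacabbcbacbbbababab'
  #26 SA[26]=1  'bcbaaccccbbabaacbcaaacabbcbacbbbababab'
  #27 SA[27]=25  'bcbacbbbababab'
  #28 SA[28]=18  'caaacabbcbacbbbababab'
  #29 SA[29]=22  'cabbcbacbbbababab'
  #30 SA[30]=2  'cbaaccccbbabaacbcaaacabbcbacbbbababab'
  #31 SA[31]=26  'cbacbbbababab'
  #32 SA[32]=9  'cbbabaacbcaaacabbcbacbbbababab'
  #33 SA[33]=29  'cbbbababab'
  #34 SA[34]=16  'cbcaaacabbcbacbbbababab'
  #35 SA[35]=0  'cbcbaaccccbbabaacbcaaacabbcbacbbbababab'
  #36 SA[36]=8  'ccbbabaacbcaaacabbcbacbbbababab'
  #37 SA[37]=7  'cccbbabaacbcaaacabbcbacbbbababab'
  #38 SA[38]=6  'ccccbbabaacbcaaacabbcbacbbbababab'

[19, 20, 14, 4, 37, 12, 35, 33, 23, 21, 28, 15, 5, 38, 13, 3, 36, 11, 34, 32, 27, 10, 31, 30, 24, 17, 1, 25, 18, 22, 2, 26, 9, 29, 16, 0, 8, 7, 6]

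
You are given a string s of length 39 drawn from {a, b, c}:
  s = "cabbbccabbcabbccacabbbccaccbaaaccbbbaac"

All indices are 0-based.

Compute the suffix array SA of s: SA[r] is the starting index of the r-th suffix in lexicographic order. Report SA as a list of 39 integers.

[28, 36, 29, 1, 18, 7, 11, 37, 16, 24, 30, 27, 35, 34, 33, 2, 19, 8, 3, 12, 20, 9, 4, 13, 21, 38, 0, 17, 6, 10, 15, 23, 26, 32, 5, 14, 22, 25, 31]

rank→(start, suffix):
  0 → (28, 'aaaccbbbaac')
  1 → (36, 'aac')
  2 → (29, 'aaccbbbaac')
  3 → (1, 'abbbccabbcabbccacabbbccaccbaaaccbbbaac')
  4 → (18, 'abbbccaccbaaaccbbbaac')
  5 → (7, 'abbcabbccacabbbccaccbaaaccbbbaac')
  6 → (11, 'abbccacabbbccaccbaaaccbbbaac')
  7 → (37, 'ac')
  8 → (16, 'acabbbccaccbaaaccbbbaac')
  9 → (24, 'accbaaaccbbbaac')
  10 → (30, 'accbbbaac')
  11 → (27, 'baaaccbbbaac')
  12 → (35, 'baac')
  13 → (34, 'bbaac')
  14 → (33, 'bbbaac')
  15 → (2, 'bbbccabbcabbccacabbbccaccbaaaccbbbaac')
  16 → (19, 'bbbccaccbaaaccbbbaac')
  17 → (8, 'bbcabbccacabbbccaccbaaaccbbbaac')
  18 → (3, 'bbccabbcabbccacabbbccaccbaaaccbbbaac')
  19 → (12, 'bbccacabbbccaccbaaaccbbbaac')
  20 → (20, 'bbccaccbaaaccbbbaac')
  21 → (9, 'bcabbccacabbbccaccbaaaccbbbaac')
  22 → (4, 'bccabbcabbccacabbbccaccbaaaccbbbaac')
  23 → (13, 'bccacabbbccaccbaaaccbbbaac')
  24 → (21, 'bccaccbaaaccbbbaac')
  25 → (38, 'c')
  26 → (0, 'cabbbccabbcabbccacabbbccaccbaaaccbbbaac')
  27 → (17, 'cabbbccaccbaaaccbbbaac')
  28 → (6, 'cabbcabbccacabbbccaccbaaaccbbbaac')
  29 → (10, 'cabbccacabbbccaccbaaaccbbbaac')
  30 → (15, 'cacabbbccaccbaaaccbbbaac')
  31 → (23, 'caccbaaaccbbbaac')
  32 → (26, 'cbaaaccbbbaac')
  33 → (32, 'cbbbaac')
  34 → (5, 'ccabbcabbccacabbbccaccbaaaccbbbaac')
  35 → (14, 'ccacabbbccaccbaaaccbbbaac')
  36 → (22, 'ccaccbaaaccbbbaac')
  37 → (25, 'ccbaaaccbbbaac')
  38 → (31, 'ccbbbaac')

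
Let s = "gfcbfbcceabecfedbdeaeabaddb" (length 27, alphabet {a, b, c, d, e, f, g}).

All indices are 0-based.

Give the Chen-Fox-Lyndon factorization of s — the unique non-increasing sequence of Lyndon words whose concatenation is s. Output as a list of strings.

["g", "f", "c", "bf", "bcce", "abecfedbdeae", "abaddb"]

emit factor 1: 'g' (i=0, period=1)
emit factor 2: 'f' (i=1, period=1)
emit factor 3: 'c' (i=2, period=1)
emit factor 4: 'bf' (i=3, period=2)
emit factor 5: 'bcce' (i=5, period=4)
emit factor 6: 'abecfedbdeae' (i=9, period=12)
emit factor 7: 'abaddb' (i=21, period=6)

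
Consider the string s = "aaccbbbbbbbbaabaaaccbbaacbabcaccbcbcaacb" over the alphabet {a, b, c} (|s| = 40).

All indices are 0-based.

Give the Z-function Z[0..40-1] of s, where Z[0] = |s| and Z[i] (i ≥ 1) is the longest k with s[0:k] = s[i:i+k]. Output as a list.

Z[0]=40
i=1: fresh scan; Z[1]=1 scan→box=[1,2)
i=2: fresh scan; Z[2]=0
i=3: fresh scan; Z[3]=0
i=4: fresh scan; Z[4]=0
i=5: fresh scan; Z[5]=0
i=6: fresh scan; Z[6]=0
i=7: fresh scan; Z[7]=0
i=8: fresh scan; Z[8]=0
i=9: fresh scan; Z[9]=0
i=10: fresh scan; Z[10]=0
i=11: fresh scan; Z[11]=0
i=12: fresh scan; Z[12]=2 scan→box=[12,14)
i=13: min(r-i=1, Z[1]=1)=1; Z[13]=1
i=14: fresh scan; Z[14]=0
i=15: fresh scan; Z[15]=2 scan→box=[15,17)
i=16: min(r-i=1, Z[1]=1)=1; Z[16]=6 scan→box=[16,22)
i=17: min(r-i=5, Z[1]=1)=1; Z[17]=1
i=18: min(r-i=4, Z[2]=0)=0; Z[18]=0
i=19: min(r-i=3, Z[3]=0)=0; Z[19]=0
i=20: min(r-i=2, Z[4]=0)=0; Z[20]=0
i=21: min(r-i=1, Z[5]=0)=0; Z[21]=0
i=22: fresh scan; Z[22]=3 scan→box=[22,25)
i=23: min(r-i=2, Z[1]=1)=1; Z[23]=1
i=24: min(r-i=1, Z[2]=0)=0; Z[24]=0
i=25: fresh scan; Z[25]=0
i=26: fresh scan; Z[26]=1 scan→box=[26,27)
i=27: fresh scan; Z[27]=0
i=28: fresh scan; Z[28]=0
i=29: fresh scan; Z[29]=1 scan→box=[29,30)
i=30: fresh scan; Z[30]=0
i=31: fresh scan; Z[31]=0
i=32: fresh scan; Z[32]=0
i=33: fresh scan; Z[33]=0
i=34: fresh scan; Z[34]=0
i=35: fresh scan; Z[35]=0
i=36: fresh scan; Z[36]=3 scan→box=[36,39)
i=37: min(r-i=2, Z[1]=1)=1; Z[37]=1
i=38: min(r-i=1, Z[2]=0)=0; Z[38]=0
i=39: fresh scan; Z[39]=0

[40, 1, 0, 0, 0, 0, 0, 0, 0, 0, 0, 0, 2, 1, 0, 2, 6, 1, 0, 0, 0, 0, 3, 1, 0, 0, 1, 0, 0, 1, 0, 0, 0, 0, 0, 0, 3, 1, 0, 0]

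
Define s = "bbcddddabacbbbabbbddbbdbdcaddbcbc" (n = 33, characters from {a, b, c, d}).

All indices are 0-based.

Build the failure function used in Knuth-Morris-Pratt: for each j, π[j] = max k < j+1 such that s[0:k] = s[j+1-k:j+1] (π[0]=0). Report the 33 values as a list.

[0, 1, 0, 0, 0, 0, 0, 0, 1, 0, 0, 1, 2, 2, 0, 1, 2, 2, 0, 0, 1, 2, 0, 1, 0, 0, 0, 0, 0, 1, 0, 1, 0]

π[0] = 0
j=1 s[j]='b': π[1]=1 (border 'b')
j=2 s[j]='c': k: 1→0; π[2]=0 (border '')
j=3 s[j]='d': π[3]=0 (border '')
j=4 s[j]='d': π[4]=0 (border '')
j=5 s[j]='d': π[5]=0 (border '')
j=6 s[j]='d': π[6]=0 (border '')
j=7 s[j]='a': π[7]=0 (border '')
j=8 s[j]='b': π[8]=1 (border 'b')
j=9 s[j]='a': k: 1→0; π[9]=0 (border '')
j=10 s[j]='c': π[10]=0 (border '')
j=11 s[j]='b': π[11]=1 (border 'b')
j=12 s[j]='b': π[12]=2 (border 'bb')
j=13 s[j]='b': k: 2→1; π[13]=2 (border 'bb')
j=14 s[j]='a': k: 2→1→0; π[14]=0 (border '')
j=15 s[j]='b': π[15]=1 (border 'b')
j=16 s[j]='b': π[16]=2 (border 'bb')
j=17 s[j]='b': k: 2→1; π[17]=2 (border 'bb')
j=18 s[j]='d': k: 2→1→0; π[18]=0 (border '')
j=19 s[j]='d': π[19]=0 (border '')
j=20 s[j]='b': π[20]=1 (border 'b')
j=21 s[j]='b': π[21]=2 (border 'bb')
j=22 s[j]='d': k: 2→1→0; π[22]=0 (border '')
j=23 s[j]='b': π[23]=1 (border 'b')
j=24 s[j]='d': k: 1→0; π[24]=0 (border '')
j=25 s[j]='c': π[25]=0 (border '')
j=26 s[j]='a': π[26]=0 (border '')
j=27 s[j]='d': π[27]=0 (border '')
j=28 s[j]='d': π[28]=0 (border '')
j=29 s[j]='b': π[29]=1 (border 'b')
j=30 s[j]='c': k: 1→0; π[30]=0 (border '')
j=31 s[j]='b': π[31]=1 (border 'b')
j=32 s[j]='c': k: 1→0; π[32]=0 (border '')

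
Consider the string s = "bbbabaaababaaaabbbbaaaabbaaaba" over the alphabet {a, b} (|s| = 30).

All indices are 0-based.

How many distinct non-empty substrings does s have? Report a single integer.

366

rank | idx | suffix
   0 |  29 | a
   1 |  19 | aaaabbaaaba
   2 |  11 | aaaabbbbaaaabbaaaba
   3 |  25 | aaaba
   4 |   5 | aaababaaaabbbbaaaabbaaaba
   5 |  20 | aaabbaaaba
   6 |  12 | aaabbbbaaaabbaaaba
   7 |  26 | aaba
   8 |   6 | aababaaaabbbbaaaabbaaaba
   9 |  21 | aabbaaaba
  10 |  13 | aabbbbaaaabbaaaba
  11 |  27 | aba
  12 |   9 | abaaaabbbbaaaabbaaaba
  13 |   3 | abaaababaaaabbbbaaaabbaaaba
  14 |   7 | ababaaaabbbbaaaabbaaaba
  15 |  22 | abbaaaba
  16 |  14 | abbbbaaaabbaaaba
  17 |  28 | ba
  18 |  18 | baaaabbaaaba
  19 |  10 | baaaabbbbaaaabbaaaba
  20 |  24 | baaaba
  21 |   4 | baaababaaaabbbbaaaabbaaaba
  22 |   8 | babaaaabbbbaaaabbaaaba
  23 |   2 | babaaababaaaabbbbaaaabbaaaba
  24 |  17 | bbaaaabbaaaba
  25 |  23 | bbaaaba
  26 |   1 | bbabaaababaaaabbbbaaaabbaaaba
  27 |  16 | bbbaaaabbaaaba
  28 |   0 | bbbabaaababaaaabbbbaaaabbaaaba
  29 |  15 | bbbbaaaabbaaaba

SA = [29, 19, 11, 25, 5, 20, 12, 26, 6, 21, 13, 27, 9, 3, 7, 22, 14, 28, 18, 10, 24, 4, 8, 2, 17, 23, 1, 16, 0, 15]
[i] adj suffixes → lcp
  [1] 29/19 → 1 ('a')
  [2] 19/11 → 6 ('aaaabb')
  [3] 11/25 → 3 ('aaa')
  [4] 25/5 → 5 ('aaaba')
  [5] 5/20 → 4 ('aaab')
  [6] 20/12 → 5 ('aaabb')
  [7] 12/26 → 2 ('aa')
  [8] 26/6 → 4 ('aaba')
  [9] 6/21 → 3 ('aab')
  [10] 21/13 → 4 ('aabb')
  [11] 13/27 → 1 ('a')
  [12] 27/9 → 3 ('aba')
  [13] 9/3 → 5 ('abaaa')
  [14] 3/7 → 3 ('aba')
  [15] 7/22 → 2 ('ab')
  [16] 22/14 → 3 ('abb')
  [17] 14/28 → 0 ('')
  [18] 28/18 → 2 ('ba')
  [19] 18/10 → 7 ('baaaabb')
  [20] 10/24 → 4 ('baaa')
  [21] 24/4 → 6 ('baaaba')
  [22] 4/8 → 2 ('ba')
  [23] 8/2 → 6 ('babaaa')
  [24] 2/17 → 1 ('b')
  [25] 17/23 → 5 ('bbaaa')
  [26] 23/1 → 3 ('bba')
  [27] 1/16 → 2 ('bb')
  [28] 16/0 → 4 ('bbba')
  [29] 0/15 → 3 ('bbb')

n(n+1)/2 = 30·31/2 = 465
Σ LCP = 0 + 1 + 6 + 3 + 5 + 4 + 5 + 2 + 4 + 3 + 4 + 1 + 3 + 5 + 3 + 2 + 3 + 0 + 2 + 7 + 4 + 6 + 2 + 6 + 1 + 5 + 3 + 2 + 4 + 3 = 99
distinct = 465 − 99 = 366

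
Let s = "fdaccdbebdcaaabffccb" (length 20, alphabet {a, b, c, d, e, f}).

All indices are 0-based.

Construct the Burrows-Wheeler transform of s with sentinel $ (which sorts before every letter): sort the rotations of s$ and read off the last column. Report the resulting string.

rank  rotation               last
    0  $fdaccdbebdcaaabffccb  b
    1  aaabffccb$fdaccdbebdc  c
    2  aabffccb$fdaccdbebdca  a
    3  abffccb$fdaccdbebdcaa  a
    4  accdbebdcaaabffccb$fd  d
    5  b$fdaccdbebdcaaabffcc  c
    6  bdcaaabffccb$fdaccdbe  e
    7  bebdcaaabffccb$fdaccd  d
    8  bffccb$fdaccdbebdcaaa  a
    9  caaabffccb$fdaccdbebd  d
   10  cb$fdaccdbebdcaaabffc  c
   11  ccb$fdaccdbebdcaaabff  f
   12  ccdbebdcaaabffccb$fda  a
   13  cdbebdcaaabffccb$fdac  c
   14  daccdbebdcaaabffccb$f  f
   15  dbebdcaaabffccb$fdacc  c
   16  dcaaabffccb$fdaccdbeb  b
   17  ebdcaaabffccb$fdaccdb  b
   18  fccb$fdaccdbebdcaaabf  f
   19  fdaccdbebdcaaabffccb$  $
   20  ffccb$fdaccdbebdcaaab  b

bcaadcedadcfacfcbbf$b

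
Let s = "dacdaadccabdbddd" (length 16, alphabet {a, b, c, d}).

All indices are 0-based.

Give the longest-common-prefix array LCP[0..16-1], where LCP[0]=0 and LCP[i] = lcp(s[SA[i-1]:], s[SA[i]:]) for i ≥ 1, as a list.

rank→(start, suffix):
  0 → (4, 'aadccabdbddd')
  1 → (9, 'abdbddd')
  2 → (1, 'acdaadccabdbddd')
  3 → (5, 'adccabdbddd')
  4 → (10, 'bdbddd')
  5 → (12, 'bddd')
  6 → (8, 'cabdbddd')
  7 → (7, 'ccabdbddd')
  8 → (2, 'cdaadccabdbddd')
  9 → (15, 'd')
  10 → (3, 'daadccabdbddd')
  11 → (0, 'dacdaadccabdbddd')
  12 → (11, 'dbddd')
  13 → (6, 'dccabdbddd')
  14 → (14, 'dd')
  15 → (13, 'ddd')

SA = [4, 9, 1, 5, 10, 12, 8, 7, 2, 15, 3, 0, 11, 6, 14, 13]
rank  pair      lcp
   1  s[4:],s[9:]  1  'a'
   2  s[9:],s[1:]  1  'a'
   3  s[1:],s[5:]  1  'a'
   4  s[5:],s[10:]  0  ''
   5  s[10:],s[12:]  2  'bd'
   6  s[12:],s[8:]  0  ''
   7  s[8:],s[7:]  1  'c'
   8  s[7:],s[2:]  1  'c'
   9  s[2:],s[15:]  0  ''
  10  s[15:],s[3:]  1  'd'
  11  s[3:],s[0:]  2  'da'
  12  s[0:],s[11:]  1  'd'
  13  s[11:],s[6:]  1  'd'
  14  s[6:],s[14:]  1  'd'
  15  s[14:],s[13:]  2  'dd'

[0, 1, 1, 1, 0, 2, 0, 1, 1, 0, 1, 2, 1, 1, 1, 2]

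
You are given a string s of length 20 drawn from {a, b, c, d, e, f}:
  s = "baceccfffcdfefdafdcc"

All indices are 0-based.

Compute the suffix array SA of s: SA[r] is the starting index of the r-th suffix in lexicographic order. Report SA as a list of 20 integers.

[1, 15, 0, 19, 18, 4, 9, 2, 5, 14, 17, 10, 3, 12, 8, 13, 16, 11, 7, 6]

rank | idx | suffix
   0 |   1 | aceccfffcdfefdafdcc
   1 |  15 | afdcc
   2 |   0 | baceccfffcdfefdafdcc
   3 |  19 | c
   4 |  18 | cc
   5 |   4 | ccfffcdfefdafdcc
   6 |   9 | cdfefdafdcc
   7 |   2 | ceccfffcdfefdafdcc
   8 |   5 | cfffcdfefdafdcc
   9 |  14 | dafdcc
  10 |  17 | dcc
  11 |  10 | dfefdafdcc
  12 |   3 | eccfffcdfefdafdcc
  13 |  12 | efdafdcc
  14 |   8 | fcdfefdafdcc
  15 |  13 | fdafdcc
  16 |  16 | fdcc
  17 |  11 | fefdafdcc
  18 |   7 | ffcdfefdafdcc
  19 |   6 | fffcdfefdafdcc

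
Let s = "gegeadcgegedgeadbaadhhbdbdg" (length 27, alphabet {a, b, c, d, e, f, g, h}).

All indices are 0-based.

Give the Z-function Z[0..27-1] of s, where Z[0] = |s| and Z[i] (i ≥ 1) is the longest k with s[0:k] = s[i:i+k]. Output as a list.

[27, 0, 2, 0, 0, 0, 0, 4, 0, 2, 0, 0, 2, 0, 0, 0, 0, 0, 0, 0, 0, 0, 0, 0, 0, 0, 1]

Z[0]=27
i=1: outside box; Z[1]=0
i=2: outside box; Z[2]=2 extend→box=[2,4)
i=3: min(r-i=1, Z[1]=0)=0; Z[3]=0
i=4: outside box; Z[4]=0
i=5: outside box; Z[5]=0
i=6: outside box; Z[6]=0
i=7: outside box; Z[7]=4 extend→box=[7,11)
i=8: min(r-i=3, Z[1]=0)=0; Z[8]=0
i=9: min(r-i=2, Z[2]=2)=2; Z[9]=2
i=10: min(r-i=1, Z[3]=0)=0; Z[10]=0
i=11: outside box; Z[11]=0
i=12: outside box; Z[12]=2 extend→box=[12,14)
i=13: min(r-i=1, Z[1]=0)=0; Z[13]=0
i=14: outside box; Z[14]=0
i=15: outside box; Z[15]=0
i=16: outside box; Z[16]=0
i=17: outside box; Z[17]=0
i=18: outside box; Z[18]=0
i=19: outside box; Z[19]=0
i=20: outside box; Z[20]=0
i=21: outside box; Z[21]=0
i=22: outside box; Z[22]=0
i=23: outside box; Z[23]=0
i=24: outside box; Z[24]=0
i=25: outside box; Z[25]=0
i=26: outside box; Z[26]=1 extend→box=[26,27)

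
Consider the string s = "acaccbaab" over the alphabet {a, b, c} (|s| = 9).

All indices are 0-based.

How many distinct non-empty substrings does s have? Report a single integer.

rank | idx | suffix
   0 |   6 | aab
   1 |   7 | ab
   2 |   0 | acaccbaab
   3 |   2 | accbaab
   4 |   8 | b
   5 |   5 | baab
   6 |   1 | caccbaab
   7 |   4 | cbaab
   8 |   3 | ccbaab

SA = [6, 7, 0, 2, 8, 5, 1, 4, 3]
i: (SA[i-1],SA[i]) lcp shared
  1: (6,7) 1 'a'
  2: (7,0) 1 'a'
  3: (0,2) 2 'ac'
  4: (2,8) 0 ''
  5: (8,5) 1 'b'
  6: (5,1) 0 ''
  7: (1,4) 1 'c'
  8: (4,3) 1 'c'

n(n+1)/2 = 9·10/2 = 45
Σ LCP = 0 + 1 + 1 + 2 + 0 + 1 + 0 + 1 + 1 = 7
distinct = 45 − 7 = 38

38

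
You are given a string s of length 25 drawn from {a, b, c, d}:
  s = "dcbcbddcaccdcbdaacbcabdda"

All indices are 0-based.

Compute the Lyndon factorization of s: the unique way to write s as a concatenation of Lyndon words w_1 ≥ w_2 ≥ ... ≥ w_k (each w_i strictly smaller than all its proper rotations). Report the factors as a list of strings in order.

["d", "c", "bcbddc", "accdcbd", "aacbcabdd", "a"]

emit factor 1: 'd' (i=0, period=1)
emit factor 2: 'c' (i=1, period=1)
emit factor 3: 'bcbddc' (i=2, period=6)
emit factor 4: 'accdcbd' (i=8, period=7)
emit factor 5: 'aacbcabdd' (i=15, period=9)
emit factor 6: 'a' (i=24, period=1)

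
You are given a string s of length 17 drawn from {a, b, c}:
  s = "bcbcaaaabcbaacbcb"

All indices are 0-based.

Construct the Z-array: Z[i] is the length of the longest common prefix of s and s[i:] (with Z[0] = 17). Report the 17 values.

Z[0]=17
i=1: i≥r, start 0; Z[1]=0
i=2: i≥r, start 0; Z[2]=2 extend→box=[2,4)
i=3: min(r-i=1, Z[1]=0)=0; Z[3]=0
i=4: i≥r, start 0; Z[4]=0
i=5: i≥r, start 0; Z[5]=0
i=6: i≥r, start 0; Z[6]=0
i=7: i≥r, start 0; Z[7]=0
i=8: i≥r, start 0; Z[8]=3 extend→box=[8,11)
i=9: min(r-i=2, Z[1]=0)=0; Z[9]=0
i=10: min(r-i=1, Z[2]=2)=1; Z[10]=1
i=11: i≥r, start 0; Z[11]=0
i=12: i≥r, start 0; Z[12]=0
i=13: i≥r, start 0; Z[13]=0
i=14: i≥r, start 0; Z[14]=3 extend→box=[14,17)
i=15: min(r-i=2, Z[1]=0)=0; Z[15]=0
i=16: min(r-i=1, Z[2]=2)=1; Z[16]=1

[17, 0, 2, 0, 0, 0, 0, 0, 3, 0, 1, 0, 0, 0, 3, 0, 1]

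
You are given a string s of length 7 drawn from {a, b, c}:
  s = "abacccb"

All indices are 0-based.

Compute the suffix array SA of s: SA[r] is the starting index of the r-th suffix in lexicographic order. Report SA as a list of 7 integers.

sorted suffixes:
  #0 SA[0]=0  'abacccb'
  #1 SA[1]=2  'acccb'
  #2 SA[2]=6  'b'
  #3 SA[3]=1  'bacccb'
  #4 SA[4]=5  'cb'
  #5 SA[5]=4  'ccb'
  #6 SA[6]=3  'cccb'

[0, 2, 6, 1, 5, 4, 3]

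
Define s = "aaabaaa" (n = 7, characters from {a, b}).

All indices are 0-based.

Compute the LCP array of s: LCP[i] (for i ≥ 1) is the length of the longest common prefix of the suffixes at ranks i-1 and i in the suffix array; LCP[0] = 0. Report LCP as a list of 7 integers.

[0, 1, 2, 3, 2, 1, 0]

sorted suffixes:
  #0 SA[0]=6  'a'
  #1 SA[1]=5  'aa'
  #2 SA[2]=4  'aaa'
  #3 SA[3]=0  'aaabaaa'
  #4 SA[4]=1  'aabaaa'
  #5 SA[5]=2  'abaaa'
  #6 SA[6]=3  'baaa'

SA = [6, 5, 4, 0, 1, 2, 3]
i: (SA[i-1],SA[i]) lcp shared
  1: (6,5) 1 'a'
  2: (5,4) 2 'aa'
  3: (4,0) 3 'aaa'
  4: (0,1) 2 'aa'
  5: (1,2) 1 'a'
  6: (2,3) 0 ''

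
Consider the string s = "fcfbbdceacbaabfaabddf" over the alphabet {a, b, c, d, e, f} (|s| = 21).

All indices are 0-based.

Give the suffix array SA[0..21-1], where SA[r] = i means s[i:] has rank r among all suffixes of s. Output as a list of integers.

[15, 11, 16, 12, 8, 10, 3, 4, 17, 13, 9, 6, 1, 5, 18, 19, 7, 20, 14, 2, 0]

rank | idx | suffix
   0 |  15 | aabddf
   1 |  11 | aabfaabddf
   2 |  16 | abddf
   3 |  12 | abfaabddf
   4 |   8 | acbaabfaabddf
   5 |  10 | baabfaabddf
   6 |   3 | bbdceacbaabfaabddf
   7 |   4 | bdceacbaabfaabddf
   8 |  17 | bddf
   9 |  13 | bfaabddf
  10 |   9 | cbaabfaabddf
  11 |   6 | ceacbaabfaabddf
  12 |   1 | cfbbdceacbaabfaabddf
  13 |   5 | dceacbaabfaabddf
  14 |  18 | ddf
  15 |  19 | df
  16 |   7 | eacbaabfaabddf
  17 |  20 | f
  18 |  14 | faabddf
  19 |   2 | fbbdceacbaabfaabddf
  20 |   0 | fcfbbdceacbaabfaabddf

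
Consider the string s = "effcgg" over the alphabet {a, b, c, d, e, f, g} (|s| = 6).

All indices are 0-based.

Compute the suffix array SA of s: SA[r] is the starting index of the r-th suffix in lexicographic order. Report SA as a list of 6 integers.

[3, 0, 2, 1, 5, 4]

rank→(start, suffix):
  0 → (3, 'cgg')
  1 → (0, 'effcgg')
  2 → (2, 'fcgg')
  3 → (1, 'ffcgg')
  4 → (5, 'g')
  5 → (4, 'gg')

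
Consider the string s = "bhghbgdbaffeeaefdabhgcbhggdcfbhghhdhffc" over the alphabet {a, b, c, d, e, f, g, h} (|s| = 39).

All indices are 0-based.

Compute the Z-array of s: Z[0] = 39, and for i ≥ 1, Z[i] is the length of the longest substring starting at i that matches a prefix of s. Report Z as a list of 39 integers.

[39, 0, 0, 0, 1, 0, 0, 1, 0, 0, 0, 0, 0, 0, 0, 0, 0, 0, 3, 0, 0, 0, 3, 0, 0, 0, 0, 0, 0, 4, 0, 0, 0, 0, 0, 0, 0, 0, 0]

Z[0]=39
i=1: i≥r, start 0; Z[1]=0
i=2: i≥r, start 0; Z[2]=0
i=3: i≥r, start 0; Z[3]=0
i=4: i≥r, start 0; Z[4]=1 grow→box=[4,5)
i=5: i≥r, start 0; Z[5]=0
i=6: i≥r, start 0; Z[6]=0
i=7: i≥r, start 0; Z[7]=1 grow→box=[7,8)
i=8: i≥r, start 0; Z[8]=0
i=9: i≥r, start 0; Z[9]=0
i=10: i≥r, start 0; Z[10]=0
i=11: i≥r, start 0; Z[11]=0
i=12: i≥r, start 0; Z[12]=0
i=13: i≥r, start 0; Z[13]=0
i=14: i≥r, start 0; Z[14]=0
i=15: i≥r, start 0; Z[15]=0
i=16: i≥r, start 0; Z[16]=0
i=17: i≥r, start 0; Z[17]=0
i=18: i≥r, start 0; Z[18]=3 grow→box=[18,21)
i=19: min(r-i=2, Z[1]=0)=0; Z[19]=0
i=20: min(r-i=1, Z[2]=0)=0; Z[20]=0
i=21: i≥r, start 0; Z[21]=0
i=22: i≥r, start 0; Z[22]=3 grow→box=[22,25)
i=23: min(r-i=2, Z[1]=0)=0; Z[23]=0
i=24: min(r-i=1, Z[2]=0)=0; Z[24]=0
i=25: i≥r, start 0; Z[25]=0
i=26: i≥r, start 0; Z[26]=0
i=27: i≥r, start 0; Z[27]=0
i=28: i≥r, start 0; Z[28]=0
i=29: i≥r, start 0; Z[29]=4 grow→box=[29,33)
i=30: min(r-i=3, Z[1]=0)=0; Z[30]=0
i=31: min(r-i=2, Z[2]=0)=0; Z[31]=0
i=32: min(r-i=1, Z[3]=0)=0; Z[32]=0
i=33: i≥r, start 0; Z[33]=0
i=34: i≥r, start 0; Z[34]=0
i=35: i≥r, start 0; Z[35]=0
i=36: i≥r, start 0; Z[36]=0
i=37: i≥r, start 0; Z[37]=0
i=38: i≥r, start 0; Z[38]=0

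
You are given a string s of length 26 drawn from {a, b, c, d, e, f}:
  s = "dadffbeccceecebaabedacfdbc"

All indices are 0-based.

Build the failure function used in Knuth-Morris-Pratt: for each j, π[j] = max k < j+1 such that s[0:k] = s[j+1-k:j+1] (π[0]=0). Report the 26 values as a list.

π[0] = 0
j=1 s[j]='a': π[1]=0 (border '')
j=2 s[j]='d': π[2]=1 (border 'd')
j=3 s[j]='f': k: 1→0; π[3]=0 (border '')
j=4 s[j]='f': π[4]=0 (border '')
j=5 s[j]='b': π[5]=0 (border '')
j=6 s[j]='e': π[6]=0 (border '')
j=7 s[j]='c': π[7]=0 (border '')
j=8 s[j]='c': π[8]=0 (border '')
j=9 s[j]='c': π[9]=0 (border '')
j=10 s[j]='e': π[10]=0 (border '')
j=11 s[j]='e': π[11]=0 (border '')
j=12 s[j]='c': π[12]=0 (border '')
j=13 s[j]='e': π[13]=0 (border '')
j=14 s[j]='b': π[14]=0 (border '')
j=15 s[j]='a': π[15]=0 (border '')
j=16 s[j]='a': π[16]=0 (border '')
j=17 s[j]='b': π[17]=0 (border '')
j=18 s[j]='e': π[18]=0 (border '')
j=19 s[j]='d': π[19]=1 (border 'd')
j=20 s[j]='a': π[20]=2 (border 'da')
j=21 s[j]='c': k: 2→0; π[21]=0 (border '')
j=22 s[j]='f': π[22]=0 (border '')
j=23 s[j]='d': π[23]=1 (border 'd')
j=24 s[j]='b': k: 1→0; π[24]=0 (border '')
j=25 s[j]='c': π[25]=0 (border '')

[0, 0, 1, 0, 0, 0, 0, 0, 0, 0, 0, 0, 0, 0, 0, 0, 0, 0, 0, 1, 2, 0, 0, 1, 0, 0]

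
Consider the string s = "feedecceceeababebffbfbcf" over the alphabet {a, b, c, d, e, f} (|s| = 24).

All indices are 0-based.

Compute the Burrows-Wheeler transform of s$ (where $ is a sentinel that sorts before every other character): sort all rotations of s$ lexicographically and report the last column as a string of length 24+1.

rank  rotation                   last
    0  $feedecceceeababebffbfbcf  f
    1  ababebffbfbcf$feedeccecee  e
    2  abebffbfbcf$feedecceceeab  b
    3  babebffbfbcf$feedecceceea  a
    4  bcf$feedecceceeababebffbf  f
    5  bebffbfbcf$feedecceceeaba  a
    6  bfbcf$feedecceceeababebff  f
    7  bffbfbcf$feedecceceeababe  e
    8  cceceeababebffbfbcf$feede  e
    9  ceceeababebffbfbcf$feedec  c
   10  ceeababebffbfbcf$feedecce  e
   11  cf$feedecceceeababebffbfb  b
   12  decceceeababebffbfbcf$fee  e
   13  eababebffbfbcf$feedeccece  e
   14  ebffbfbcf$feedecceceeabab  b
   15  ecceceeababebffbfbcf$feed  d
   16  eceeababebffbfbcf$feedecc  c
   17  edecceceeababebffbfbcf$fe  e
   18  eeababebffbfbcf$feedeccec  c
   19  eedecceceeababebffbfbcf$f  f
   20  f$feedecceceeababebffbfbc  c
   21  fbcf$feedecceceeababebffb  b
   22  fbfbcf$feedecceceeababebf  f
   23  feedecceceeababebffbfbcf$  $
   24  ffbfbcf$feedecceceeababeb  b

febafafeecebeebdcecfcbf$b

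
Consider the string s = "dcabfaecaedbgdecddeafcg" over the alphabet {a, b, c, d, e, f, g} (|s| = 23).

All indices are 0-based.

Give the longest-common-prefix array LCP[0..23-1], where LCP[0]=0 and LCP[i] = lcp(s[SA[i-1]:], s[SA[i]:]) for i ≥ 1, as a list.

[0, 1, 2, 1, 0, 1, 0, 2, 1, 1, 0, 1, 1, 1, 2, 0, 1, 2, 1, 0, 1, 0, 1]

rank→(start, suffix):
  0 → (2, 'abfaecaedbgdecddeafcg')
  1 → (5, 'aecaedbgdecddeafcg')
  2 → (8, 'aedbgdecddeafcg')
  3 → (19, 'afcg')
  4 → (3, 'bfaecaedbgdecddeafcg')
  5 → (11, 'bgdecddeafcg')
  6 → (1, 'cabfaecaedbgdecddeafcg')
  7 → (7, 'caedbgdecddeafcg')
  8 → (15, 'cddeafcg')
  9 → (21, 'cg')
  10 → (10, 'dbgdecddeafcg')
  11 → (0, 'dcabfaecaedbgdecddeafcg')
  12 → (16, 'ddeafcg')
  13 → (17, 'deafcg')
  14 → (13, 'decddeafcg')
  15 → (18, 'eafcg')
  16 → (6, 'ecaedbgdecddeafcg')
  17 → (14, 'ecddeafcg')
  18 → (9, 'edbgdecddeafcg')
  19 → (4, 'faecaedbgdecddeafcg')
  20 → (20, 'fcg')
  21 → (22, 'g')
  22 → (12, 'gdecddeafcg')

SA = [2, 5, 8, 19, 3, 11, 1, 7, 15, 21, 10, 0, 16, 17, 13, 18, 6, 14, 9, 4, 20, 22, 12]
i: (SA[i-1],SA[i]) lcp shared
  1: (2,5) 1 'a'
  2: (5,8) 2 'ae'
  3: (8,19) 1 'a'
  4: (19,3) 0 ''
  5: (3,11) 1 'b'
  6: (11,1) 0 ''
  7: (1,7) 2 'ca'
  8: (7,15) 1 'c'
  9: (15,21) 1 'c'
  10: (21,10) 0 ''
  11: (10,0) 1 'd'
  12: (0,16) 1 'd'
  13: (16,17) 1 'd'
  14: (17,13) 2 'de'
  15: (13,18) 0 ''
  16: (18,6) 1 'e'
  17: (6,14) 2 'ec'
  18: (14,9) 1 'e'
  19: (9,4) 0 ''
  20: (4,20) 1 'f'
  21: (20,22) 0 ''
  22: (22,12) 1 'g'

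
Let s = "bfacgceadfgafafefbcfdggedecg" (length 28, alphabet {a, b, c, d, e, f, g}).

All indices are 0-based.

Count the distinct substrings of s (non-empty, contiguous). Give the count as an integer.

rank→(start, suffix):
  0 → (2, 'acgceadfgafafefbcfdggedecg')
  1 → (7, 'adfgafafefbcfdggedecg')
  2 → (11, 'afafefbcfdggedecg')
  3 → (13, 'afefbcfdggedecg')
  4 → (17, 'bcfdggedecg')
  5 → (0, 'bfacgceadfgafafefbcfdggedecg')
  6 → (5, 'ceadfgafafefbcfdggedecg')
  7 → (18, 'cfdggedecg')
  8 → (26, 'cg')
  9 → (3, 'cgceadfgafafefbcfdggedecg')
  10 → (24, 'decg')
  11 → (8, 'dfgafafefbcfdggedecg')
  12 → (20, 'dggedecg')
  13 → (6, 'eadfgafafefbcfdggedecg')
  14 → (25, 'ecg')
  15 → (23, 'edecg')
  16 → (15, 'efbcfdggedecg')
  17 → (1, 'facgceadfgafafefbcfdggedecg')
  18 → (12, 'fafefbcfdggedecg')
  19 → (16, 'fbcfdggedecg')
  20 → (19, 'fdggedecg')
  21 → (14, 'fefbcfdggedecg')
  22 → (9, 'fgafafefbcfdggedecg')
  23 → (27, 'g')
  24 → (10, 'gafafefbcfdggedecg')
  25 → (4, 'gceadfgafafefbcfdggedecg')
  26 → (22, 'gedecg')
  27 → (21, 'ggedecg')

SA = [2, 7, 11, 13, 17, 0, 5, 18, 26, 3, 24, 8, 20, 6, 25, 23, 15, 1, 12, 16, 19, 14, 9, 27, 10, 4, 22, 21]
[i] adj suffixes → lcp
  [1] 2/7 → 1 ('a')
  [2] 7/11 → 1 ('a')
  [3] 11/13 → 2 ('af')
  [4] 13/17 → 0 ('')
  [5] 17/0 → 1 ('b')
  [6] 0/5 → 0 ('')
  [7] 5/18 → 1 ('c')
  [8] 18/26 → 1 ('c')
  [9] 26/3 → 2 ('cg')
  [10] 3/24 → 0 ('')
  [11] 24/8 → 1 ('d')
  [12] 8/20 → 1 ('d')
  [13] 20/6 → 0 ('')
  [14] 6/25 → 1 ('e')
  [15] 25/23 → 1 ('e')
  [16] 23/15 → 1 ('e')
  [17] 15/1 → 0 ('')
  [18] 1/12 → 2 ('fa')
  [19] 12/16 → 1 ('f')
  [20] 16/19 → 1 ('f')
  [21] 19/14 → 1 ('f')
  [22] 14/9 → 1 ('f')
  [23] 9/27 → 0 ('')
  [24] 27/10 → 1 ('g')
  [25] 10/4 → 1 ('g')
  [26] 4/22 → 1 ('g')
  [27] 22/21 → 1 ('g')

n(n+1)/2 = 28·29/2 = 406
Σ LCP = 0 + 1 + 1 + 2 + 0 + 1 + 0 + 1 + 1 + 2 + 0 + 1 + 1 + 0 + 1 + 1 + 1 + 0 + 2 + 1 + 1 + 1 + 1 + 0 + 1 + 1 + 1 + 1 = 24
distinct = 406 − 24 = 382

382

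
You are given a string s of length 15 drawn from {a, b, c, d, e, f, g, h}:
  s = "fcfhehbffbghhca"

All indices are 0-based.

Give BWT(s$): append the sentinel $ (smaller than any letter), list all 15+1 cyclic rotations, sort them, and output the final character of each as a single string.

achfhfhf$bcbehfg

rank  rotation          last
    0  $fcfhehbffbghhca  a
    1  a$fcfhehbffbghhc  c
    2  bffbghhca$fcfheh  h
    3  bghhca$fcfhehbff  f
    4  ca$fcfhehbffbghh  h
    5  cfhehbffbghhca$f  f
    6  ehbffbghhca$fcfh  h
    7  fbghhca$fcfhehbf  f
    8  fcfhehbffbghhca$  $
    9  ffbghhca$fcfhehb  b
   10  fhehbffbghhca$fc  c
   11  ghhca$fcfhehbffb  b
   12  hbffbghhca$fcfhe  e
   13  hca$fcfhehbffbgh  h
   14  hehbffbghhca$fcf  f
   15  hhca$fcfhehbffbg  g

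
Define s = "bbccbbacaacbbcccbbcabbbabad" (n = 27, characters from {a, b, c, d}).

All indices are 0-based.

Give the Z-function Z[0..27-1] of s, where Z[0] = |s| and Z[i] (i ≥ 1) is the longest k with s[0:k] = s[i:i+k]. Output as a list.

Z[0]=27
i=1: i≥r, start 0; Z[1]=1 extend→box=[1,2)
i=2: i≥r, start 0; Z[2]=0
i=3: i≥r, start 0; Z[3]=0
i=4: i≥r, start 0; Z[4]=2 extend→box=[4,6)
i=5: min(r-i=1, Z[1]=1)=1; Z[5]=1
i=6: i≥r, start 0; Z[6]=0
i=7: i≥r, start 0; Z[7]=0
i=8: i≥r, start 0; Z[8]=0
i=9: i≥r, start 0; Z[9]=0
i=10: i≥r, start 0; Z[10]=0
i=11: i≥r, start 0; Z[11]=4 extend→box=[11,15)
i=12: min(r-i=3, Z[1]=1)=1; Z[12]=1
i=13: min(r-i=2, Z[2]=0)=0; Z[13]=0
i=14: min(r-i=1, Z[3]=0)=0; Z[14]=0
i=15: i≥r, start 0; Z[15]=0
i=16: i≥r, start 0; Z[16]=3 extend→box=[16,19)
i=17: min(r-i=2, Z[1]=1)=1; Z[17]=1
i=18: min(r-i=1, Z[2]=0)=0; Z[18]=0
i=19: i≥r, start 0; Z[19]=0
i=20: i≥r, start 0; Z[20]=2 extend→box=[20,22)
i=21: min(r-i=1, Z[1]=1)=1; Z[21]=2 extend→box=[21,23)
i=22: min(r-i=1, Z[1]=1)=1; Z[22]=1
i=23: i≥r, start 0; Z[23]=0
i=24: i≥r, start 0; Z[24]=1 extend→box=[24,25)
i=25: i≥r, start 0; Z[25]=0
i=26: i≥r, start 0; Z[26]=0

[27, 1, 0, 0, 2, 1, 0, 0, 0, 0, 0, 4, 1, 0, 0, 0, 3, 1, 0, 0, 2, 2, 1, 0, 1, 0, 0]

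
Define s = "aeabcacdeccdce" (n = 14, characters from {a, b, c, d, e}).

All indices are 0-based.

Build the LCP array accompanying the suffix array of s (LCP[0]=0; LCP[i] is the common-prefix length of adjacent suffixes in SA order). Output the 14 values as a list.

rank→(start, suffix):
  0 → (2, 'abcacdeccdce')
  1 → (5, 'acdeccdce')
  2 → (0, 'aeabcacdeccdce')
  3 → (3, 'bcacdeccdce')
  4 → (4, 'cacdeccdce')
  5 → (9, 'ccdce')
  6 → (10, 'cdce')
  7 → (6, 'cdeccdce')
  8 → (12, 'ce')
  9 → (11, 'dce')
  10 → (7, 'deccdce')
  11 → (13, 'e')
  12 → (1, 'eabcacdeccdce')
  13 → (8, 'eccdce')

SA = [2, 5, 0, 3, 4, 9, 10, 6, 12, 11, 7, 13, 1, 8]
[i] adj suffixes → lcp
  [1] 2/5 → 1 ('a')
  [2] 5/0 → 1 ('a')
  [3] 0/3 → 0 ('')
  [4] 3/4 → 0 ('')
  [5] 4/9 → 1 ('c')
  [6] 9/10 → 1 ('c')
  [7] 10/6 → 2 ('cd')
  [8] 6/12 → 1 ('c')
  [9] 12/11 → 0 ('')
  [10] 11/7 → 1 ('d')
  [11] 7/13 → 0 ('')
  [12] 13/1 → 1 ('e')
  [13] 1/8 → 1 ('e')

[0, 1, 1, 0, 0, 1, 1, 2, 1, 0, 1, 0, 1, 1]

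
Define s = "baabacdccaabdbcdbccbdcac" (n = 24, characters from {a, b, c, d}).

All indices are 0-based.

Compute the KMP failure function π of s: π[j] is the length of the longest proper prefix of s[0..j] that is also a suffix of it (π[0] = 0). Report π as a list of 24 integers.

π[0] = 0
j=1 s[j]='a': π[1]=0 (border '')
j=2 s[j]='a': π[2]=0 (border '')
j=3 s[j]='b': π[3]=1 (border 'b')
j=4 s[j]='a': π[4]=2 (border 'ba')
j=5 s[j]='c': k: 2→0; π[5]=0 (border '')
j=6 s[j]='d': π[6]=0 (border '')
j=7 s[j]='c': π[7]=0 (border '')
j=8 s[j]='c': π[8]=0 (border '')
j=9 s[j]='a': π[9]=0 (border '')
j=10 s[j]='a': π[10]=0 (border '')
j=11 s[j]='b': π[11]=1 (border 'b')
j=12 s[j]='d': k: 1→0; π[12]=0 (border '')
j=13 s[j]='b': π[13]=1 (border 'b')
j=14 s[j]='c': k: 1→0; π[14]=0 (border '')
j=15 s[j]='d': π[15]=0 (border '')
j=16 s[j]='b': π[16]=1 (border 'b')
j=17 s[j]='c': k: 1→0; π[17]=0 (border '')
j=18 s[j]='c': π[18]=0 (border '')
j=19 s[j]='b': π[19]=1 (border 'b')
j=20 s[j]='d': k: 1→0; π[20]=0 (border '')
j=21 s[j]='c': π[21]=0 (border '')
j=22 s[j]='a': π[22]=0 (border '')
j=23 s[j]='c': π[23]=0 (border '')

[0, 0, 0, 1, 2, 0, 0, 0, 0, 0, 0, 1, 0, 1, 0, 0, 1, 0, 0, 1, 0, 0, 0, 0]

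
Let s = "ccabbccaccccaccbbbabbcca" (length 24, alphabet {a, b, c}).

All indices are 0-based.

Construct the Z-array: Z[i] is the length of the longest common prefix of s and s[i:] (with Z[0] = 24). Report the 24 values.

[24, 1, 0, 0, 0, 3, 1, 0, 2, 2, 3, 1, 0, 2, 1, 0, 0, 0, 0, 0, 0, 3, 1, 0]

Z[0]=24
i=1: outside box; Z[1]=1 extend→box=[1,2)
i=2: outside box; Z[2]=0
i=3: outside box; Z[3]=0
i=4: outside box; Z[4]=0
i=5: outside box; Z[5]=3 extend→box=[5,8)
i=6: min(r-i=2, Z[1]=1)=1; Z[6]=1
i=7: min(r-i=1, Z[2]=0)=0; Z[7]=0
i=8: outside box; Z[8]=2 extend→box=[8,10)
i=9: min(r-i=1, Z[1]=1)=1; Z[9]=2 extend→box=[9,11)
i=10: min(r-i=1, Z[1]=1)=1; Z[10]=3 extend→box=[10,13)
i=11: min(r-i=2, Z[1]=1)=1; Z[11]=1
i=12: min(r-i=1, Z[2]=0)=0; Z[12]=0
i=13: outside box; Z[13]=2 extend→box=[13,15)
i=14: min(r-i=1, Z[1]=1)=1; Z[14]=1
i=15: outside box; Z[15]=0
i=16: outside box; Z[16]=0
i=17: outside box; Z[17]=0
i=18: outside box; Z[18]=0
i=19: outside box; Z[19]=0
i=20: outside box; Z[20]=0
i=21: outside box; Z[21]=3 extend→box=[21,24)
i=22: min(r-i=2, Z[1]=1)=1; Z[22]=1
i=23: min(r-i=1, Z[2]=0)=0; Z[23]=0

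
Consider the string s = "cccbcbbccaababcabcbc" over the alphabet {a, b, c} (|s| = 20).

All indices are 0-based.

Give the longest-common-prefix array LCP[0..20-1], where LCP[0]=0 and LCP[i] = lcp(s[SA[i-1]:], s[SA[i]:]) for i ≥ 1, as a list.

sorted suffixes:
  #0 SA[0]=9  'aababcabcbc'
  #1 SA[1]=10  'ababcabcbc'
  #2 SA[2]=12  'abcabcbc'
  #3 SA[3]=15  'abcbc'
  #4 SA[4]=11  'babcabcbc'
  #5 SA[5]=5  'bbccaababcabcbc'
  #6 SA[6]=18  'bc'
  #7 SA[7]=13  'bcabcbc'
  #8 SA[8]=3  'bcbbccaababcabcbc'
  #9 SA[9]=16  'bcbc'
  #10 SA[10]=6  'bccaababcabcbc'
  #11 SA[11]=19  'c'
  #12 SA[12]=8  'caababcabcbc'
  #13 SA[13]=14  'cabcbc'
  #14 SA[14]=4  'cbbccaababcabcbc'
  #15 SA[15]=17  'cbc'
  #16 SA[16]=2  'cbcbbccaababcabcbc'
  #17 SA[17]=7  'ccaababcabcbc'
  #18 SA[18]=1  'ccbcbbccaababcabcbc'
  #19 SA[19]=0  'cccbcbbccaababcabcbc'

SA = [9, 10, 12, 15, 11, 5, 18, 13, 3, 16, 6, 19, 8, 14, 4, 17, 2, 7, 1, 0]
[i] adj suffixes → lcp
  [1] 9/10 → 1 ('a')
  [2] 10/12 → 2 ('ab')
  [3] 12/15 → 3 ('abc')
  [4] 15/11 → 0 ('')
  [5] 11/5 → 1 ('b')
  [6] 5/18 → 1 ('b')
  [7] 18/13 → 2 ('bc')
  [8] 13/3 → 2 ('bc')
  [9] 3/16 → 3 ('bcb')
  [10] 16/6 → 2 ('bc')
  [11] 6/19 → 0 ('')
  [12] 19/8 → 1 ('c')
  [13] 8/14 → 2 ('ca')
  [14] 14/4 → 1 ('c')
  [15] 4/17 → 2 ('cb')
  [16] 17/2 → 3 ('cbc')
  [17] 2/7 → 1 ('c')
  [18] 7/1 → 2 ('cc')
  [19] 1/0 → 2 ('cc')

[0, 1, 2, 3, 0, 1, 1, 2, 2, 3, 2, 0, 1, 2, 1, 2, 3, 1, 2, 2]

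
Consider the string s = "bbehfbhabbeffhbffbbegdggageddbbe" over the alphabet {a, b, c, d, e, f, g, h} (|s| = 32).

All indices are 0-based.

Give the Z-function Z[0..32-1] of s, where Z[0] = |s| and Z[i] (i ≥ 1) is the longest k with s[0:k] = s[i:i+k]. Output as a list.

[32, 1, 0, 0, 0, 1, 0, 0, 3, 1, 0, 0, 0, 0, 1, 0, 0, 3, 1, 0, 0, 0, 0, 0, 0, 0, 0, 0, 0, 3, 1, 0]

Z[0]=32
i=1: i≥r, start 0; Z[1]=1 extend→box=[1,2)
i=2: i≥r, start 0; Z[2]=0
i=3: i≥r, start 0; Z[3]=0
i=4: i≥r, start 0; Z[4]=0
i=5: i≥r, start 0; Z[5]=1 extend→box=[5,6)
i=6: i≥r, start 0; Z[6]=0
i=7: i≥r, start 0; Z[7]=0
i=8: i≥r, start 0; Z[8]=3 extend→box=[8,11)
i=9: min(r-i=2, Z[1]=1)=1; Z[9]=1
i=10: min(r-i=1, Z[2]=0)=0; Z[10]=0
i=11: i≥r, start 0; Z[11]=0
i=12: i≥r, start 0; Z[12]=0
i=13: i≥r, start 0; Z[13]=0
i=14: i≥r, start 0; Z[14]=1 extend→box=[14,15)
i=15: i≥r, start 0; Z[15]=0
i=16: i≥r, start 0; Z[16]=0
i=17: i≥r, start 0; Z[17]=3 extend→box=[17,20)
i=18: min(r-i=2, Z[1]=1)=1; Z[18]=1
i=19: min(r-i=1, Z[2]=0)=0; Z[19]=0
i=20: i≥r, start 0; Z[20]=0
i=21: i≥r, start 0; Z[21]=0
i=22: i≥r, start 0; Z[22]=0
i=23: i≥r, start 0; Z[23]=0
i=24: i≥r, start 0; Z[24]=0
i=25: i≥r, start 0; Z[25]=0
i=26: i≥r, start 0; Z[26]=0
i=27: i≥r, start 0; Z[27]=0
i=28: i≥r, start 0; Z[28]=0
i=29: i≥r, start 0; Z[29]=3 extend→box=[29,32)
i=30: min(r-i=2, Z[1]=1)=1; Z[30]=1
i=31: min(r-i=1, Z[2]=0)=0; Z[31]=0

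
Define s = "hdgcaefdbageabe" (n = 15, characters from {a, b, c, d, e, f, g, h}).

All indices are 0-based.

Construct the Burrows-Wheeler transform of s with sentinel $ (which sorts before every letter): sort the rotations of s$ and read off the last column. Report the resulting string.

eecbdagfhbgaeda$

rank  rotation          last
    0  $hdgcaefdbageabe  e
    1  abe$hdgcaefdbage  e
    2  aefdbageabe$hdgc  c
    3  ageabe$hdgcaefdb  b
    4  bageabe$hdgcaefd  d
    5  be$hdgcaefdbagea  a
    6  caefdbageabe$hdg  g
    7  dbageabe$hdgcaef  f
    8  dgcaefdbageabe$h  h
    9  e$hdgcaefdbageab  b
   10  eabe$hdgcaefdbag  g
   11  efdbageabe$hdgca  a
   12  fdbageabe$hdgcae  e
   13  gcaefdbageabe$hd  d
   14  geabe$hdgcaefdba  a
   15  hdgcaefdbageabe$  $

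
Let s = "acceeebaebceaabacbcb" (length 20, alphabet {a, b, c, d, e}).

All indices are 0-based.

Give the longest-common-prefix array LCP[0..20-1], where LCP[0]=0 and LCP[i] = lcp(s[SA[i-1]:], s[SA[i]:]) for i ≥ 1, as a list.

rank→(start, suffix):
  0 → (12, 'aabacbcb')
  1 → (13, 'abacbcb')
  2 → (15, 'acbcb')
  3 → (0, 'acceeebaebceaabacbcb')
  4 → (7, 'aebceaabacbcb')
  5 → (19, 'b')
  6 → (14, 'bacbcb')
  7 → (6, 'baebceaabacbcb')
  8 → (17, 'bcb')
  9 → (9, 'bceaabacbcb')
  10 → (18, 'cb')
  11 → (16, 'cbcb')
  12 → (1, 'cceeebaebceaabacbcb')
  13 → (10, 'ceaabacbcb')
  14 → (2, 'ceeebaebceaabacbcb')
  15 → (11, 'eaabacbcb')
  16 → (5, 'ebaebceaabacbcb')
  17 → (8, 'ebceaabacbcb')
  18 → (4, 'eebaebceaabacbcb')
  19 → (3, 'eeebaebceaabacbcb')

SA = [12, 13, 15, 0, 7, 19, 14, 6, 17, 9, 18, 16, 1, 10, 2, 11, 5, 8, 4, 3]
i: (SA[i-1],SA[i]) lcp shared
  1: (12,13) 1 'a'
  2: (13,15) 1 'a'
  3: (15,0) 2 'ac'
  4: (0,7) 1 'a'
  5: (7,19) 0 ''
  6: (19,14) 1 'b'
  7: (14,6) 2 'ba'
  8: (6,17) 1 'b'
  9: (17,9) 2 'bc'
  10: (9,18) 0 ''
  11: (18,16) 2 'cb'
  12: (16,1) 1 'c'
  13: (1,10) 1 'c'
  14: (10,2) 2 'ce'
  15: (2,11) 0 ''
  16: (11,5) 1 'e'
  17: (5,8) 2 'eb'
  18: (8,4) 1 'e'
  19: (4,3) 2 'ee'

[0, 1, 1, 2, 1, 0, 1, 2, 1, 2, 0, 2, 1, 1, 2, 0, 1, 2, 1, 2]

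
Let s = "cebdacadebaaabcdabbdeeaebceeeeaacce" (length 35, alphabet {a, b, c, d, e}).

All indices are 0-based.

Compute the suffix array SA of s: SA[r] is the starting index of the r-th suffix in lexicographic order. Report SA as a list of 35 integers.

[10, 11, 30, 16, 12, 4, 31, 6, 22, 9, 17, 13, 24, 2, 18, 5, 32, 14, 33, 0, 25, 15, 3, 7, 19, 34, 29, 21, 8, 23, 1, 28, 20, 27, 26]

sorted suffixes:
  #0 SA[0]=10  'aaabcdabbdeeaebceeeeaacce'
  #1 SA[1]=11  'aabcdabbdeeaebceeeeaacce'
  #2 SA[2]=30  'aacce'
  #3 SA[3]=16  'abbdeeaebceeeeaacce'
  #4 SA[4]=12  'abcdabbdeeaebceeeeaacce'
  #5 SA[5]=4  'acadebaaabcdabbdeeaebceeeeaacce'
  #6 SA[6]=31  'acce'
  #7 SA[7]=6  'adebaaabcdabbdeeaebceeeeaacce'
  #8 SA[8]=22  'aebceeeeaacce'
  #9 SA[9]=9  'baaabcdabbdeeaebceeeeaacce'
  #10 SA[10]=17  'bbdeeaebceeeeaacce'
  #11 SA[11]=13  'bcdabbdeeaebceeeeaacce'
  #12 SA[12]=24  'bceeeeaacce'
  #13 SA[13]=2  'bdacadebaaabcdabbdeeaebceeeeaacce'
  #14 SA[14]=18  'bdeeaebceeeeaacce'
  #15 SA[15]=5  'cadebaaabcdabbdeeaebceeeeaacce'
  #16 SA[16]=32  'cce'
  #17 SA[17]=14  'cdabbdeeaebceeeeaacce'
  #18 SA[18]=33  'ce'
  #19 SA[19]=0  'cebdacadebaaabcdabbdeeaebceeeeaacce'
  #20 SA[20]=25  'ceeeeaacce'
  #21 SA[21]=15  'dabbdeeaebceeeeaacce'
  #22 SA[22]=3  'dacadebaaabcdabbdeeaebceeeeaacce'
  #23 SA[23]=7  'debaaabcdabbdeeaebceeeeaacce'
  #24 SA[24]=19  'deeaebceeeeaacce'
  #25 SA[25]=34  'e'
  #26 SA[26]=29  'eaacce'
  #27 SA[27]=21  'eaebceeeeaacce'
  #28 SA[28]=8  'ebaaabcdabbdeeaebceeeeaacce'
  #29 SA[29]=23  'ebceeeeaacce'
  #30 SA[30]=1  'ebdacadebaaabcdabbdeeaebceeeeaacce'
  #31 SA[31]=28  'eeaacce'
  #32 SA[32]=20  'eeaebceeeeaacce'
  #33 SA[33]=27  'eeeaacce'
  #34 SA[34]=26  'eeeeaacce'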